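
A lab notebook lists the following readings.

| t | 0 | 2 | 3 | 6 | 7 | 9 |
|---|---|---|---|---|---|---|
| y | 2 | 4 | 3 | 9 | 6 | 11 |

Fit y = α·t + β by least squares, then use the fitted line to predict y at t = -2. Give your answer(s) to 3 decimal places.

ŷ = -0.328

Entries of XᵀX: Σt·t = 179, Σt = 27, Σ1 = 6.
And Σt·y = 212, Σy = 35.
So XᵀX·[α, β]ᵀ = Xᵀy: [[179, 27]; [27, 6]]·[α, β]ᵀ = [212, 35]ᵀ.
Eliminating β: 6·(row 1) − 27·(row 2) gives 345·α = 6·212 − 27·35 = 327, so α = 109/115.
Then β = (35 − 27·(109/115))/6 = 541/345.
At t = -2: ŷ = (109/115)·(-2) + (541/345)·(1) = -113/345.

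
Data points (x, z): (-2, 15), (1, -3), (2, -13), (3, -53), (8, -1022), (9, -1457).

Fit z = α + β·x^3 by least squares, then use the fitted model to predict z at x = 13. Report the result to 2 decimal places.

Sums needed: Σ1 = 6, Σx^3 = 1269, Σx^3·x^3 = 794443.
Right-hand side: Σz = -2533, Σx^3·z = -1587075.
MᵀM·[α, β]ᵀ = Mᵀz becomes [[6, 1269]; [1269, 794443]]·[α, β]ᵀ = [-2533, -1587075]ᵀ.
det = 6·794443 − 1269² = 3156297.
α = ((-2533)·794443 − 1269·(-1587075))/3156297 = 1674056/3156297; β = (6·(-1587075) − 1269·(-2533))/3156297 = -2102691/1052099.
At x = 13: ẑ = (1674056/3156297)·(1) + (-2102691/1052099)·(2197) = -13857162325/3156297.

ẑ = -4390.32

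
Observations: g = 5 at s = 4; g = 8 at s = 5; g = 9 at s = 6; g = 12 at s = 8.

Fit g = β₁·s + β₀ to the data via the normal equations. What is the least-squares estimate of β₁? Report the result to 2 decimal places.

AᵀA·[β₁, β₀]ᵀ = Aᵀg reads: 141·β₁ + 23·β₀ = 210;  23·β₁ + 4·β₀ = 34.
Determinant 141·4 − 23² = 35.
β₁ = (210·4 − 23·34)/35 = 58/35; β₀ = (141·34 − 23·210)/35 = -36/35.

β₁ = 1.66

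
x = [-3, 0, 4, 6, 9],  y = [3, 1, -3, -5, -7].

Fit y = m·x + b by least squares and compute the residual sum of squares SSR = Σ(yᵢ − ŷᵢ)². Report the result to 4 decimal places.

SSR = 0.4141

With design matrix A, AᵀA = [[142, 16]; [16, 5]] and Aᵀy = [-114, -11]ᵀ.
Δ = 142·5 − 16² = 454.
m = ((-114)·5 − 16·(-11))/454 = -197/227; b = (142·(-11) − 16·(-114))/454 = 131/227.
Residuals: -41/227, 96/227, -24/227, -84/227, 53/227; SSR = 94/227.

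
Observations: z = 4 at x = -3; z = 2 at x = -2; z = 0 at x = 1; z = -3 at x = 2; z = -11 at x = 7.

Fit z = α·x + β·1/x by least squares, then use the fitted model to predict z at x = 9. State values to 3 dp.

ẑ = -14.182

With design matrix M, MᵀM = [[67, 5]; [5, 1439/882]] and Mᵀz = [-99, -227/42]ᵀ.
det = 67·(1439/882) − 5² = 74363/882.
α = ((-99)·(1439/882) − 5·(-227/42))/(74363/882) = -118626/74363; β = (67·(-227/42) − 5·(-99))/(74363/882) = 117201/74363.
At x = 9: ẑ = (-118626/74363)·(9) + (117201/74363)·(1/9) = -3163835/223089.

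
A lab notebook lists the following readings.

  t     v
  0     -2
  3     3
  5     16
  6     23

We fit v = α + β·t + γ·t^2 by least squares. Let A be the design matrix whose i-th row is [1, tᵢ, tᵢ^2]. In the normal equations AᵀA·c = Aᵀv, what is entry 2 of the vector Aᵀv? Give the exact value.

Entry 2 ↔ basis t, so (Aᵀv)_{2} = Σᵢ (t)·vᵢ = (0)·(-2) + (3)·(3) + (5)·(16) + (6)·(23) = 227.

227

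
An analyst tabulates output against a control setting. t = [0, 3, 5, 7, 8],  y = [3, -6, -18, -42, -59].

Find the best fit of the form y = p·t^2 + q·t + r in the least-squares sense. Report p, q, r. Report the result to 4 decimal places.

p = -1.0645, q = 0.9548, r = 2.5043

Forming XᵀX = [[7203, 1007, 147]; [1007, 147, 23]; [147, 23, 5]] and Xᵀy = [-6338, -874, -122]ᵀ gives XᵀX·[p, q, r]ᵀ = Xᵀy.
Inverting the 3×3 Gram matrix, [p, q, r]ᵀ = [-3086/2899, 2768/2899, 7260/2899]ᵀ.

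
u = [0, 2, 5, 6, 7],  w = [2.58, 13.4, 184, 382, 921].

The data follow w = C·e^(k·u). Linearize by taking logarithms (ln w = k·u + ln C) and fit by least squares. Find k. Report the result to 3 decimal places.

Linearized form: ln w = k·u + ln C. From the 5 transformed points,
Σu = 20.0000, Σ(u)² = 114.0000, Σln w = 21.5289, Σu·ln w = 114.7159.
Equations: 114.0000·k + 20.0000·ln C = 114.7159;  20.0000·k + 5·ln C = 21.5289.
Solving (det = 170.0000): k = 0.84119, ln C = 0.94101.

k = 0.841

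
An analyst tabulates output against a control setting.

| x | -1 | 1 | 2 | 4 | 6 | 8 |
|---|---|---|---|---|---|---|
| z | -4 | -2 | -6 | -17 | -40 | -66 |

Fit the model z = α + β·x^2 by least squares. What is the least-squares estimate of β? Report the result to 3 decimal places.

Sums needed: Σ1 = 6, Σx^2 = 122, Σx^2·x^2 = 5666.
Right-hand side: Σz = -135, Σx^2·z = -5966.
Δ = 6·5666 − 122² = 19112.
α = ((-135)·5666 − 122·(-5966))/19112 = -18529/9556; β = (6·(-5966) − 122·(-135))/19112 = -9663/9556.

β = -1.011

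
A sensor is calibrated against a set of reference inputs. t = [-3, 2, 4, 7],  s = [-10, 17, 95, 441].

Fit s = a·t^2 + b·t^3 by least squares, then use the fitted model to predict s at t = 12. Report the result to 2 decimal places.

ŝ = 2023.57

Setting ∂/∂a … = 0 gives: 2754·a + 17620·b = 23107;  17620·a + 122538·b = 157749.
(Σt^2·t^2 = 2754, Σt^2·t^3 = 17620, Σt^3·t^3 = 122538, Σt^2·s = 23107, Σt^3·s = 157749.)
Δ = 2754·122538 − 17620² = 27005252.
a = (23107·122538 − 17620·157749)/27005252 = 25974093/13502626; b = (2754·157749 − 17620·23107)/27005252 = 13647703/13502626.
At t = 12: ŝ = (25974093/13502626)·(144) + (13647703/13502626)·(1728) = 13661750088/6751313.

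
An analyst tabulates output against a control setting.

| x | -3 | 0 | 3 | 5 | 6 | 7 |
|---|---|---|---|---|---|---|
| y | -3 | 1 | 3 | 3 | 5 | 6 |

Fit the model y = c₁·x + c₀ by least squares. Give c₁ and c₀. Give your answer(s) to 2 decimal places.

Sums needed: Σx·x = 128, Σx = 18, Σ1 = 6.
Moment sums: Σx·y = 105, Σy = 15.
Normal equations: [[128, 18]; [18, 6]]·[c₁, c₀]ᵀ = [105, 15]ᵀ.
det = 128·6 − 18² = 444.
c₁ = (105·6 − 18·15)/444 = 30/37; c₀ = (128·15 − 18·105)/444 = 5/74.

c₁ = 0.81, c₀ = 0.07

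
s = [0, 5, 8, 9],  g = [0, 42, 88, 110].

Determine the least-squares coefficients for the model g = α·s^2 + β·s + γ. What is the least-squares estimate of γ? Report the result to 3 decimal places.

XᵀX·[α, β, γ]ᵀ = Xᵀg reads: 11282·α + 1366·β + 170·γ = 15592;  1366·α + 170·β + 22·γ = 1904;  170·α + 22·β + 4·γ = 240.
(Σs^2·s^2 = 11282, Σs^2·s = 1366, Σs^2 = 170, Σs·s = 170, Σs = 22, Σ1 = 4, Σs^2·g = 15592, Σs·g = 1904, Σg = 240.)
Row-reducing yields α = 521/543, β = 1889/543, γ = 16/181.

γ = 0.088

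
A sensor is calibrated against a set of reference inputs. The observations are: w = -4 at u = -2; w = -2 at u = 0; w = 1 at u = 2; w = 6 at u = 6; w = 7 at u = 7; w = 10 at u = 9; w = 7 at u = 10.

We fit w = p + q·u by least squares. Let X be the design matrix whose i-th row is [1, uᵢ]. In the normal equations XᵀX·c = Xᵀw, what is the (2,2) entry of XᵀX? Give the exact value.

Row 2 ↔ basis u, column 2 ↔ basis u, so (XᵀX)_{2,2} = Σᵢ (u)·(u) = (-2)·(-2) + (0)·(0) + (2)·(2) + (6)·(6) + (7)·(7) + (9)·(9) + (10)·(10) = 274.

274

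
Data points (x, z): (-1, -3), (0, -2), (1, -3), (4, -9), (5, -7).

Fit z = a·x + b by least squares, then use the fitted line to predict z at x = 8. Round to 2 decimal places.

The normal equations are: 43·a + 9·b = -71;  9·a + 5·b = -24.
Eliminating b: 5·(row 1) − 9·(row 2) gives 134·a = 5·(-71) − 9·(-24) = -139, so a = -139/134.
Then b = ((-24) − 9·(-139/134))/5 = -393/134.
At x = 8: ẑ = (-139/134)·(8) + (-393/134)·(1) = -1505/134.

ẑ = -11.23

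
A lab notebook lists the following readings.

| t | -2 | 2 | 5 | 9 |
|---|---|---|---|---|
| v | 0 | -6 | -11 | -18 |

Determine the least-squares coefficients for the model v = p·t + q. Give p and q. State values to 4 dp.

The normal system AᵀA·[p, q]ᵀ = Aᵀv is [[114, 14]; [14, 4]]·[p, q]ᵀ = [-229, -35]ᵀ.
Determinant 114·4 − 14² = 260.
p = ((-229)·4 − 14·(-35))/260 = -213/130; q = (114·(-35) − 14·(-229))/260 = -196/65.

p = -1.6385, q = -3.0154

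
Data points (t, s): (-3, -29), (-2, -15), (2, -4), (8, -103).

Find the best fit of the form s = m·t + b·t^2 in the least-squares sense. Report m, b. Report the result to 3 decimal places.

The normal system MᵀM·[m, b]ᵀ = Mᵀs is [[81, 485]; [485, 4209]]·[m, b]ᵀ = [-715, -6929]ᵀ.
det = 81·4209 − 485² = 105704.
m = ((-715)·4209 − 485·(-6929))/105704 = 2405/724; b = (81·(-6929) − 485·(-715))/105704 = -1469/724.

m = 3.322, b = -2.029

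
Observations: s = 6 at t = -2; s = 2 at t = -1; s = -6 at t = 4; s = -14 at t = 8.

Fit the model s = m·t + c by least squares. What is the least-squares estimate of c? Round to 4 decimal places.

c = 1.2741

MᵀM·[m, c]ᵀ = Mᵀs reads: 85·m + 9·c = -150;  9·m + 4·c = -12.
(Σt·t = 85, Σt = 9, Σ1 = 4, Σt·s = -150, Σs = -12.)
Eliminating c: 4·(row 1) − 9·(row 2) gives 259·m = 4·(-150) − 9·(-12) = -492, so m = -492/259.
Then c = ((-12) − 9·(-492/259))/4 = 330/259.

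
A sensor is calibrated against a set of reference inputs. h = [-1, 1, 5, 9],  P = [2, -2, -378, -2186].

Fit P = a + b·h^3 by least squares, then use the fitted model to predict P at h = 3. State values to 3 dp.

P̂ = -81.900

Sums needed: Σ1 = 4, Σh^3 = 854, Σh^3·h^3 = 547068.
Moment sums: ΣP = -2564, Σh^3·P = -1640848.
Eliminating b: 547068·(row 1) − 854·(row 2) gives 1458956·a = 547068·(-2564) − 854·(-1640848) = -1398160, so a = -349540/364739.
Then b = ((-1640848) − 854·(-349540/364739))/547068 = -1093434/364739.
At h = 3: P̂ = (-349540/364739)·(1) + (-1093434/364739)·(27) = -29872258/364739.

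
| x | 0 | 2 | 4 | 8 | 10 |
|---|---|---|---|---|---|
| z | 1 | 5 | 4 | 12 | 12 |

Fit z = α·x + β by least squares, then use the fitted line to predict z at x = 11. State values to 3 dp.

Sums needed: Σx·x = 184, Σx = 24, Σ1 = 5.
And Σx·z = 242, Σz = 34.
So MᵀM·[α, β]ᵀ = Mᵀz: [[184, 24]; [24, 5]]·[α, β]ᵀ = [242, 34]ᵀ.
det = 184·5 − 24² = 344.
α = (242·5 − 24·34)/344 = 197/172; β = (184·34 − 24·242)/344 = 56/43.
At x = 11: ẑ = (197/172)·(11) + (56/43)·(1) = 2391/172.

ẑ = 13.901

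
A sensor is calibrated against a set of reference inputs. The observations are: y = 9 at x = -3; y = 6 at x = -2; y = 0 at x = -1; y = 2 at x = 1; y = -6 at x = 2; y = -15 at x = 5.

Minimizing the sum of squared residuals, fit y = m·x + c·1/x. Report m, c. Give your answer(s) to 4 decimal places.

Sums needed: Σx·x = 44, Σx·1/x = 6, Σ1/x·1/x = 1193/450.
For Mᵀy: Σx·y = -124, Σ1/x·y = -10.
Normal equations: [[44, 6]; [6, 1193/450]]·[m, c]ᵀ = [-124, -10]ᵀ.
Δ = 44·(1193/450) − 6² = 18146/225.
m = ((-124)·(1193/450) − 6·(-10))/(18146/225) = -30233/9073; c = (44·(-10) − 6·(-124))/(18146/225) = 34200/9073.

m = -3.3322, c = 3.7694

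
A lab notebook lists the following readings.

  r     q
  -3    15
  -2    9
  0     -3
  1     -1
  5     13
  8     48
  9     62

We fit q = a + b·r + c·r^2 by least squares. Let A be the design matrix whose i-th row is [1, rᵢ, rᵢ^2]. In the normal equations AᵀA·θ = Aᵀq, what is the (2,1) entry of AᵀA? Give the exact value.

18

Row 2 ↔ basis r, column 1 ↔ basis 1, so (AᵀA)_{2,1} = Σᵢ r = (-3)·(1) + (-2)·(1) + (0)·(1) + (1)·(1) + (5)·(1) + (8)·(1) + (9)·(1) = 18.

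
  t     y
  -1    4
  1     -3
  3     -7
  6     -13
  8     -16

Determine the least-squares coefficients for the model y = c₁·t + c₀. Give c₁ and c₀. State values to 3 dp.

c₁ = -2.162, c₀ = 0.350

Sums needed: Σt·t = 111, Σt = 17, Σ1 = 5.
Right-hand side: Σt·y = -234, Σy = -35.
So XᵀX·[c₁, c₀]ᵀ = Xᵀy: [[111, 17]; [17, 5]]·[c₁, c₀]ᵀ = [-234, -35]ᵀ.
Determinant 111·5 − 17² = 266.
c₁ = ((-234)·5 − 17·(-35))/266 = -575/266; c₀ = (111·(-35) − 17·(-234))/266 = 93/266.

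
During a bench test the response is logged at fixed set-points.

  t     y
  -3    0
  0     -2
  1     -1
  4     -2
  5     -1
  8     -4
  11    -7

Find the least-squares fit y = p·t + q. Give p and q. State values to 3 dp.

The normal system XᵀX·[p, q]ᵀ = Xᵀy is [[236, 26]; [26, 7]]·[p, q]ᵀ = [-123, -17]ᵀ.
Eliminating q: 7·(row 1) − 26·(row 2) gives 976·p = 7·(-123) − 26·(-17) = -419, so p = -419/976.
Then q = ((-17) − 26·(-419/976))/7 = -407/488.

p = -0.429, q = -0.834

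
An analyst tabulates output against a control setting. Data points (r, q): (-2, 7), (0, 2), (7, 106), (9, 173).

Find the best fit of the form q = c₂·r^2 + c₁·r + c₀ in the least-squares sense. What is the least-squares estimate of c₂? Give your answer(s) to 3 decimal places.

c₂ = 2.000

The normal equations are: 8978·c₂ + 1064·c₁ + 134·c₀ = 19235;  1064·c₂ + 134·c₁ + 14·c₀ = 2285;  134·c₂ + 14·c₁ + 4·c₀ = 288.
Inverting the 3×3 Gram matrix, [c₂, c₁, c₀]ᵀ = [2, 87/85, 241/170]ᵀ.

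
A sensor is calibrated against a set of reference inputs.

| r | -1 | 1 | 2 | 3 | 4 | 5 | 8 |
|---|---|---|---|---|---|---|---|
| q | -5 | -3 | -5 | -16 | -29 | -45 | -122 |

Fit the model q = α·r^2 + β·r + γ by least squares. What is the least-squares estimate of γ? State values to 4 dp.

XᵀX·[α, β, γ]ᵀ = Xᵀq reads: 5076·α + 736·β + 120·γ = -9569;  736·α + 120·β + 22·γ = -1373;  120·α + 22·β + 7·γ = -225.
Row-reducing yields α = -90197/43316, β = 69323/43316, γ = -4567/3094.

γ = -1.4761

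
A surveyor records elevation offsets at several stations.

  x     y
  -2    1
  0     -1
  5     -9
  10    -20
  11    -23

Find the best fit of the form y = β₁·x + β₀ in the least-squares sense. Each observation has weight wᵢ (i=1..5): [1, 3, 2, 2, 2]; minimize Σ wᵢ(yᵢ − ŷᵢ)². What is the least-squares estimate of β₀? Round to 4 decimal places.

Entries of AᵀWA: Σwᵢ·x·x = 496, Σwᵢ·x = 50, Σwᵢ·1 = 10.
Right-hand side: Σwᵢ·x·y = -998, Σwᵢ·y = -106.
AᵀWA·[β₁, β₀]ᵀ = AᵀWy becomes [[496, 50]; [50, 10]]·[β₁, β₀]ᵀ = [-998, -106]ᵀ.
det = 496·10 − 50² = 2460.
β₁ = ((-998)·10 − 50·(-106))/2460 = -78/41; β₀ = (496·(-106) − 50·(-998))/2460 = -223/205.

β₀ = -1.0878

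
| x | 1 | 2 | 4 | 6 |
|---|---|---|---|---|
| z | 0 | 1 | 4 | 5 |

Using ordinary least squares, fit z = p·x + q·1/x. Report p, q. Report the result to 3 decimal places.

From the data, Σx·x = 57, Σx·1/x = 4, Σ1/x·1/x = 193/144.
And Σx·z = 48, Σ1/x·z = 7/3.
Normal equations: [[57, 4]; [4, 193/144]]·[p, q]ᵀ = [48, 7/3]ᵀ.
det = 57·(193/144) − 4² = 2899/48.
p = (48·(193/144) − 4·(7/3))/(2899/48) = 2640/2899; q = (57·(7/3) − 4·48)/(2899/48) = -2832/2899.

p = 0.911, q = -0.977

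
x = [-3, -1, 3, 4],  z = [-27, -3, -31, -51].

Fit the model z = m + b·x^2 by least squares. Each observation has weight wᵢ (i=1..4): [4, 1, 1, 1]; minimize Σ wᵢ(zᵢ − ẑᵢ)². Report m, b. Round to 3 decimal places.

Compute the Gram sums: Σwᵢ·1 = 7, Σwᵢ·x^2 = 62, Σwᵢ·x^2·x^2 = 662.
For MᵀWz: Σwᵢ·z = -193, Σwᵢ·x^2·z = -2070.
So MᵀWM·[m, b]ᵀ = MᵀWz: [[7, 62]; [62, 662]]·[m, b]ᵀ = [-193, -2070]ᵀ.
det = 7·662 − 62² = 790.
m = ((-193)·662 − 62·(-2070))/790 = 287/395; b = (7·(-2070) − 62·(-193))/790 = -1262/395.

m = 0.727, b = -3.195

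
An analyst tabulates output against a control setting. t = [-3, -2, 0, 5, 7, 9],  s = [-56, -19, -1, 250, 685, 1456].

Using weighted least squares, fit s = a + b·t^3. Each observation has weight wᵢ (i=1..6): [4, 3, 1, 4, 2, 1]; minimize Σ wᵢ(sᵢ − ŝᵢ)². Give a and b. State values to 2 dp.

Compute the Gram sums: Σwᵢ·1 = 15, Σwᵢ·t^3 = 1783, Σwᵢ·t^3·t^3 = 832347.
Right-hand side: Σwᵢ·s = 3544, Σwᵢ·t^3·s = 1662838.
So AᵀWA·[a, b]ᵀ = AᵀWs: [[15, 1783]; [1783, 832347]]·[a, b]ᵀ = [3544, 1662838]ᵀ.
det = 15·832347 − 1783² = 9306116.
a = (3544·832347 − 1783·1662838)/9306116 = -7501193/4653058; b = (15·1662838 − 1783·3544)/9306116 = 9311809/4653058.

a = -1.61, b = 2.00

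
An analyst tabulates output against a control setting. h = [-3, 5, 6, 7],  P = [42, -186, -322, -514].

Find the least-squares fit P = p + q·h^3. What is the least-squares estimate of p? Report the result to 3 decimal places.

Normal-equation sums: Σ1 = 4, Σh^3 = 657, Σh^3·h^3 = 180659.
For XᵀP: ΣP = -980, Σh^3·P = -270238.
Determinant 4·180659 − 657² = 290987.
p = ((-980)·180659 − 657·(-270238))/290987 = 500546/290987; q = (4·(-270238) − 657·(-980))/290987 = -437092/290987.

p = 1.720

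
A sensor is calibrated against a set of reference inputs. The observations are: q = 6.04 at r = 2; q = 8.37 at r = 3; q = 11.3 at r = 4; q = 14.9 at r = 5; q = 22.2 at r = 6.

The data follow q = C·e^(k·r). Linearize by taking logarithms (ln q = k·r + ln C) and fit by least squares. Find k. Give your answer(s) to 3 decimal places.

Let Y = ln q. Fitting Y = k·r + ln C by least squares:
Σr = 20.0000, Σ(r)² = 90.0000, Σln q = 12.1493, Σr·ln q = 51.7773.
Equations: 90.0000·k + 20.0000·ln C = 51.7773;  20.0000·k + 5·ln C = 12.1493.
Δ = 90.0000·5 − (20.0000)² = 50.0000; k = (51.7773·5 − 20.0000·12.1493)/50.0000 = 0.31801, ln C = (90.0000·12.1493 − 20.0000·51.7773)/50.0000 = 1.15783.

k = 0.318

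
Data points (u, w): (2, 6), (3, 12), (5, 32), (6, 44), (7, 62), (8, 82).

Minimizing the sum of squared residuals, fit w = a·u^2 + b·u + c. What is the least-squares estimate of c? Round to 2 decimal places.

The normal equations are: 8515·a + 1231·b + 187·c = 10802;  1231·a + 187·b + 31·c = 1562;  187·a + 31·b + 6·c = 238.
Inverting the 3×3 Gram matrix, [a, b, c]ᵀ = [10/7, -12/7, 4]ᵀ.

c = 4.00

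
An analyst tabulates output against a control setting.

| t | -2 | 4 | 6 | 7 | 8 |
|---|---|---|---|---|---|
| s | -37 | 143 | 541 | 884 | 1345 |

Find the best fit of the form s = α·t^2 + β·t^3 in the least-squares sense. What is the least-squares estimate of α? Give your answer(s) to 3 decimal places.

α = -3.037

Forming MᵀM = [[8065, 58343]; [58343, 430609]] and Mᵀs = [151012, 1118156]ᵀ gives MᵀM·[α, β]ᵀ = Mᵀs.
Eliminating β: 430609·(row 1) − 58343·(row 2) gives 68955936·α = 430609·151012 − 58343·1118156 = -209449200, so α = -4363525/1436582.
Then β = (1118156 − 58343·(-4363525/1436582))/430609 = 4321563/1436582.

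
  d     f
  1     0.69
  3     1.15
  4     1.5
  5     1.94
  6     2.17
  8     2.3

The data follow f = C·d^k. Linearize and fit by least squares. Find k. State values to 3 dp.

k = 0.619

Let Y = ln f. Fitting Y = k·ln d + ln C by least squares:
Over the data: Σln d = 7.9655, Σ(ln d)² = 13.2535, Σln f = 2.4445, Σln d·ln f = 4.9023.
Normal system: [[13.2535, 7.9655]; [7.9655, 6]]·[k, ln C]ᵀ = [4.9023, 2.4445]ᵀ.
Slope k = (n·Σln d·ln f − Σln d·Σln f)/(n·Σ(ln d)² − (Σln d)²) = (6·4.9023 − 7.9655·2.4445)/16.0713 = 0.61863; ln C = (Σln f − k·Σln d)/n = -0.41387.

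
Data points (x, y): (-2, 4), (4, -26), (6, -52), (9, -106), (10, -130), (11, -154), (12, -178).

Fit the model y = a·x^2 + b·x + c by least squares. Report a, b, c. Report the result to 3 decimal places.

a = -1.007, b = -3.018, c = 2.083

The normal equations are: 53506·a + 5060·b + 502·c = -68124;  5060·a + 502·b + 50·c = -6508;  502·a + 50·b + 7·c = -642.
Inverting the 3×3 Gram matrix, [a, b, c]ᵀ = [-30412/30189, -91096/30189, 20966/10063]ᵀ.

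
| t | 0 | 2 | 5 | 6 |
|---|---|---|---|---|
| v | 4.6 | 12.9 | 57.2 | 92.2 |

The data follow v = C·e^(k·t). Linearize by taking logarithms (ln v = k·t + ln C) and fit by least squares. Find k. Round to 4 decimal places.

Taking logs, ln v = k·t + ln C, so regress ln v on t.
Over the data: Σt = 13.0000, Σ(t)² = 65.0000, Σln v = 12.6538, Σt·ln v = 52.4910.
Normal system: [[65.0000, 13.0000]; [13.0000, 4]]·[k, ln C]ᵀ = [52.4910, 12.6538]ᵀ.
Slope k = (n·Σt·ln v − Σt·Σln v)/(n·Σ(t)² − (Σt)²) = (4·52.4910 − 13.0000·12.6538)/91.0000 = 0.49961; ln C = (Σln v − k·Σt)/n = 1.53971.

k = 0.4996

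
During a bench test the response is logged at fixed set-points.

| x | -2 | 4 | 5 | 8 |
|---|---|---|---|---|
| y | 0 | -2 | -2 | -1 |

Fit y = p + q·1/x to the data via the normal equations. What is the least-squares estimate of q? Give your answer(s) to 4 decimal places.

Forming AᵀA = [[4, 3/40]; [3/40, 589/1600]] and Aᵀy = [-5, -41/40]ᵀ gives AᵀA·[p, q]ᵀ = Aᵀy.
Determinant 4·(589/1600) − (3/40)² = 2347/1600.
p = ((-5)·(589/1600) − (3/40)·(-41/40))/(2347/1600) = -2822/2347; q = (4·(-41/40) − (3/40)·(-5))/(2347/1600) = -5960/2347.

q = -2.5394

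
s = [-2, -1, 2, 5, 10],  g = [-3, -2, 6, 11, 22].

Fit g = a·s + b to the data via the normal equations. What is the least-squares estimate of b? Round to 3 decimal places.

b = 0.899

AᵀA·[a, b]ᵀ = Aᵀg reads: 134·a + 14·b = 295;  14·a + 5·b = 34.
(Σs·s = 134, Σs = 14, Σ1 = 5, Σs·g = 295, Σg = 34.)
Δ = 134·5 − 14² = 474.
a = (295·5 − 14·34)/474 = 333/158; b = (134·34 − 14·295)/474 = 71/79.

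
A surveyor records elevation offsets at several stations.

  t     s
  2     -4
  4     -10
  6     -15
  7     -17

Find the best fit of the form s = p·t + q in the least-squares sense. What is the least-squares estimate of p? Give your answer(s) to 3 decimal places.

Forming XᵀX = [[105, 19]; [19, 4]] and Xᵀs = [-257, -46]ᵀ gives XᵀX·[p, q]ᵀ = Xᵀs.
Δ = 105·4 − 19² = 59.
p = ((-257)·4 − 19·(-46))/59 = -154/59; q = (105·(-46) − 19·(-257))/59 = 53/59.

p = -2.610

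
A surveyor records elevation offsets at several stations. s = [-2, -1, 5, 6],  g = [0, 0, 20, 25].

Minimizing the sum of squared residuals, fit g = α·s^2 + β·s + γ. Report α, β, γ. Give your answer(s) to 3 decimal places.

α = 0.357, β = 1.771, γ = 1.814

With design matrix M, MᵀM = [[1938, 332, 66]; [332, 66, 8]; [66, 8, 4]] and Mᵀg = [1400, 250, 45]ᵀ.
Row-reducing yields α = 5/14, β = 62/35, γ = 127/70.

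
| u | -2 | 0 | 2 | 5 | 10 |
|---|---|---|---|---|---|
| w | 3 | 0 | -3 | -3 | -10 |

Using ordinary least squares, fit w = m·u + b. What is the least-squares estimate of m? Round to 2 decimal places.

m = -1.00

Entries of MᵀM: Σu·u = 133, Σu = 15, Σ1 = 5.
For Mᵀw: Σu·w = -127, Σw = -13.
Determinant 133·5 − 15² = 440.
m = ((-127)·5 − 15·(-13))/440 = -1; b = (133·(-13) − 15·(-127))/440 = 2/5.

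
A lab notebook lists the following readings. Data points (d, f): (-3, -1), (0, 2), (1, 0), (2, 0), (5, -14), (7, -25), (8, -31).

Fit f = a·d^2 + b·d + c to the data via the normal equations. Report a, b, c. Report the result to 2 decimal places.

From the data, Σd^2·d^2 = 7220, Σd^2·d = 962, Σd^2 = 152, Σd·d = 152, Σd = 20, Σ1 = 7.
Right-hand side: Σd^2·f = -3568, Σd·f = -490, Σf = -69.
Normal equations: [[7220, 962, 152]; [962, 152, 20]; [152, 20, 7]]·[a, b, c]ᵀ = [-3568, -490, -69]ᵀ.
Row-reducing yields a = -24373/54427, b = -32442/54427, c = 85439/54427.

a = -0.45, b = -0.60, c = 1.57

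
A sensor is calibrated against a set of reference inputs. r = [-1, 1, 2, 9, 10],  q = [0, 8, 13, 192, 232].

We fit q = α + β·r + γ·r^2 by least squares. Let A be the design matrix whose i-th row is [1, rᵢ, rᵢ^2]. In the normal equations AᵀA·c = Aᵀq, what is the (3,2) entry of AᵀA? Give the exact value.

Row 3 ↔ basis r^2, column 2 ↔ basis r, so (AᵀA)_{3,2} = Σᵢ (r^2)·(r) = (1)·(-1) + (1)·(1) + (4)·(2) + (81)·(9) + (100)·(10) = 1737.

1737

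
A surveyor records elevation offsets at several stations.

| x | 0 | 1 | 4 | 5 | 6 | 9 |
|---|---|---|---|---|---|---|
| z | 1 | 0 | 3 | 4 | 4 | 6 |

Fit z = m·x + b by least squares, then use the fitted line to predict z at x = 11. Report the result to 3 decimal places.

Sums needed: Σx·x = 159, Σx = 25, Σ1 = 6.
Moment sums: Σx·z = 110, Σz = 18.
Normal equations: [[159, 25]; [25, 6]]·[m, b]ᵀ = [110, 18]ᵀ.
Eliminating b: 6·(row 1) − 25·(row 2) gives 329·m = 6·110 − 25·18 = 210, so m = 30/47.
Then b = (18 − 25·(30/47))/6 = 16/47.
At x = 11: ẑ = (30/47)·(11) + (16/47)·(1) = 346/47.

ẑ = 7.362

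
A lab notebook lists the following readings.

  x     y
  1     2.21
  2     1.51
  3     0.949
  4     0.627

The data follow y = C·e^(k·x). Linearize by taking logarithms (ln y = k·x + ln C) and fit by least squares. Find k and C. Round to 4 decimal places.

k = -0.4244, C = 3.4296

With ln yᵢ as the transformed response and xᵢ as the regressor:
Σx = 10.0000, Σ(x)² = 30.0000, Σln y = 0.6859, Σx·ln y = -0.4071.
Equations: 30.0000·k + 10.0000·ln C = -0.4071;  10.0000·k + 4·ln C = 0.6859.
Slope k = (n·Σx·ln y − Σx·Σln y)/(n·Σ(x)² − (Σx)²) = (4·-0.4071 − 10.0000·0.6859)/20.0000 = -0.42439; ln C = (Σln y − k·Σx)/n = 1.23245, so C = exp(1.23245) = 3.42963.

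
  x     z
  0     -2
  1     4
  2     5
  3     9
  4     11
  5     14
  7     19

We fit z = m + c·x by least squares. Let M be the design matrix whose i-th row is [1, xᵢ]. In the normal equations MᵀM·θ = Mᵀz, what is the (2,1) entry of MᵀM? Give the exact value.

Row 2 ↔ basis x, column 1 ↔ basis 1, so (MᵀM)_{2,1} = Σᵢ x = (0)·(1) + (1)·(1) + (2)·(1) + (3)·(1) + (4)·(1) + (5)·(1) + (7)·(1) = 22.

22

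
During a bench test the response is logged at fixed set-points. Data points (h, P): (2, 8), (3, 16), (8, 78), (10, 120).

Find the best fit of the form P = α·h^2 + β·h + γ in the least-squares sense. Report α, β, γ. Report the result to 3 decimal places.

α = 1.108, β = 0.556, γ = 3.257

From the data, Σh^2·h^2 = 14193, Σh^2·h = 1547, Σh^2 = 177, Σh·h = 177, Σh = 23, Σ1 = 4.
And Σh^2·P = 17168, Σh·P = 1888, ΣP = 222.
XᵀX·[α, β, γ]ᵀ = XᵀP becomes [[14193, 1547, 177]; [1547, 177, 23]; [177, 23, 4]]·[α, β, γ]ᵀ = [17168, 1888, 222]ᵀ.
Inverting the 3×3 Gram matrix, [α, β, γ]ᵀ = [2515/2269, 1261/2269, 7390/2269]ᵀ.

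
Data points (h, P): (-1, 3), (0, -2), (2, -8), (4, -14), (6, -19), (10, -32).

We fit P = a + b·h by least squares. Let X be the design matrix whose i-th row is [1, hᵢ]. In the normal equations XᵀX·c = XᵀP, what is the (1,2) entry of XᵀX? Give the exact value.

Row 1 ↔ basis 1, column 2 ↔ basis h, so (XᵀX)_{1,2} = Σᵢ h = (1)·(-1) + (1)·(0) + (1)·(2) + (1)·(4) + (1)·(6) + (1)·(10) = 21.

21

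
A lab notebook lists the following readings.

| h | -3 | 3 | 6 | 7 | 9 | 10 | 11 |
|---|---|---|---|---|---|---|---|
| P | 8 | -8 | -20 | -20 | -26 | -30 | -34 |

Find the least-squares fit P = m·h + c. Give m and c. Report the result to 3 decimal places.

With design matrix A, AᵀA = [[405, 43]; [43, 7]] and AᵀP = [-1216, -130]ᵀ.
Eliminating c: 7·(row 1) − 43·(row 2) gives 986·m = 7·(-1216) − 43·(-130) = -2922, so m = -1461/493.
Then c = ((-130) − 43·(-1461/493))/7 = -181/493.

m = -2.963, c = -0.367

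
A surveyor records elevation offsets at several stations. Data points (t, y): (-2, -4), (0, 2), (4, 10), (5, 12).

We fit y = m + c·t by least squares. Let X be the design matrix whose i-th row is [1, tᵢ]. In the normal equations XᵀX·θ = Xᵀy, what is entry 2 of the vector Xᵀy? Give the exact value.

108

Entry 2 ↔ basis t, so (Xᵀy)_{2} = Σᵢ (t)·yᵢ = (-2)·(-4) + (0)·(2) + (4)·(10) + (5)·(12) = 108.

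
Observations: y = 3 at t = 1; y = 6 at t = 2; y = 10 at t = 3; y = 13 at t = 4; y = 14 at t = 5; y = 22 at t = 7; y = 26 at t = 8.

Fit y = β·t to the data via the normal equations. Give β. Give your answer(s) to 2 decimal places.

β = 3.15

Entries of MᵀM: Σt·t = 168.
Moment sums: Σt·y = 529.
So MᵀM·[β]ᵀ = Mᵀy: [[168]]·[β]ᵀ = [529]ᵀ.
Hence β = 529 / 168 ≈ 3.14881.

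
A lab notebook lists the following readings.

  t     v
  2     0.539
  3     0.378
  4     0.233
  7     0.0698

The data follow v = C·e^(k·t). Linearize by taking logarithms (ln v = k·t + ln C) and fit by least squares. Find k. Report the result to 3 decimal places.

k = -0.413

With ln vᵢ as the transformed response and tᵢ as the regressor:
Σt = 16.0000, Σ(t)² = 78.0000, Σln v = -5.7097, Σt·ln v = -28.6164.
Equations: 78.0000·k + 16.0000·ln C = -28.6164;  16.0000·k + 4·ln C = -5.7097.
Slope k = (n·Σt·ln v − Σt·Σln v)/(n·Σ(t)² − (Σt)²) = (4·-28.6164 − 16.0000·-5.7097)/56.0000 = -0.41267; ln C = (Σln v − k·Σt)/n = 0.22326.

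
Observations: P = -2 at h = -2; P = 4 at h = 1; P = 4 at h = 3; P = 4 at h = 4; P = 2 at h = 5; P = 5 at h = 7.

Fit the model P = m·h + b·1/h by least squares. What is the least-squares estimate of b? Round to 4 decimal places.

b = 3.3172

Setting ∂/∂m … = 0 gives: 104·m + 6·b = 81;  6·m + (261781/176400)·b = 887/105.
(Σh·h = 104, Σh·1/h = 6, Σ1/h·1/h = 261781/176400, Σh·P = 81, Σ1/h·P = 887/105.)
det = 104·(261781/176400) − 6² = 2609353/22050.
m = (81·(261781/176400) − 6·(887/105))/(2609353/22050) = 12263301/20874824; b = (104·(887/105) − 6·81)/(2609353/22050) = 8655780/2609353.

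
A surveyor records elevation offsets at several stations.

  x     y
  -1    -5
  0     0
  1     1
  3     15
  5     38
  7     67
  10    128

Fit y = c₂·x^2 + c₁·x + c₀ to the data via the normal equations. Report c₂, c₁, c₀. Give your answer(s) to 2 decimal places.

c₂ = 1.02, c₁ = 2.81, c₀ = -2.09

The normal system MᵀM·[c₂, c₁, c₀]ᵀ = Mᵀy is [[13109, 1495, 185]; [1495, 185, 25]; [185, 25, 7]]·[c₂, c₁, c₀]ᵀ = [17164, 1990, 244]ᵀ.
Row-reducing yields c₂ = 32344/31749, c₁ = 89113/31749, c₀ = -22129/10583.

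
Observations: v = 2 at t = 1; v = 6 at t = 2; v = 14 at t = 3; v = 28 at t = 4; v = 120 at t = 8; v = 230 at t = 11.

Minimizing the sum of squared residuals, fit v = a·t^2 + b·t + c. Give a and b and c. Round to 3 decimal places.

a = 2.012, b = -1.250, c = 0.623

Compute the Gram sums: Σt^2·t^2 = 19091, Σt^2·t = 1943, Σt^2 = 215, Σt·t = 215, Σt = 29, Σ1 = 6.
And Σt^2·v = 36110, Σt·v = 3658, Σv = 400.
So XᵀX·[a, b, c]ᵀ = Xᵀv: [[19091, 1943, 215]; [1943, 215, 29]; [215, 29, 6]]·[a, b, c]ᵀ = [36110, 3658, 400]ᵀ.
Row-reducing yields a = 53107/26400, b = -2999/2400, c = 2741/4400.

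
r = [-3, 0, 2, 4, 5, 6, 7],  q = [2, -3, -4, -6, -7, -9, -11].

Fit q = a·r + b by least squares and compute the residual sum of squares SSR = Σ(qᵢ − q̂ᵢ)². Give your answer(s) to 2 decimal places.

Compute the Gram sums: Σr·r = 139, Σr = 21, Σ1 = 7.
And Σr·q = -204, Σq = -38.
XᵀX·[a, b]ᵀ = Xᵀq becomes [[139, 21]; [21, 7]]·[a, b]ᵀ = [-204, -38]ᵀ.
det = 139·7 − 21² = 532.
a = ((-204)·7 − 21·(-38))/532 = -45/38; b = (139·(-38) − 21·(-204))/532 = -499/266.
Residuals: 43/133, -299/266, 65/266, 163/266, 106/133, -5/266, -111/133; SSR = 417/133.

SSR = 3.14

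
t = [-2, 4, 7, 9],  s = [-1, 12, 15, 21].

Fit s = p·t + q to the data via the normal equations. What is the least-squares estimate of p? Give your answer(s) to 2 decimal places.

Compute the Gram sums: Σt·t = 150, Σt = 18, Σ1 = 4.
Moment sums: Σt·s = 344, Σs = 47.
Determinant 150·4 − 18² = 276.
p = (344·4 − 18·47)/276 = 265/138; q = (150·47 − 18·344)/276 = 143/46.

p = 1.92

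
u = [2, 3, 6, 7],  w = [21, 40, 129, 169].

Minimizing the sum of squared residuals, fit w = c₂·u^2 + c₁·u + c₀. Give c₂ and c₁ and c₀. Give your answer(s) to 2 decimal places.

c₂ = 2.63, c₁ = 5.99, c₀ = -1.53

Sums needed: Σu^2·u^2 = 3794, Σu^2·u = 594, Σu^2 = 98, Σu·u = 98, Σu = 18, Σ1 = 4.
Right-hand side: Σu^2·w = 13369, Σu·w = 2119, Σw = 359.
Inverting the 3×3 Gram matrix, [c₂, c₁, c₀]ᵀ = [21/8, 815/136, -26/17]ᵀ.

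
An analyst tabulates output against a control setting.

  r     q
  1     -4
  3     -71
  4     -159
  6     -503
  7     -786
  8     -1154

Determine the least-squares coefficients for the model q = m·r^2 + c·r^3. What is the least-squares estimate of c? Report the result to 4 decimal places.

c = -2.0246

Sums needed: Σr^2·r^2 = 8131, Σr^2·r^3 = 58619, Σr^3·r^3 = 431275.
For Mᵀq: Σr^2·q = -133665, Σr^3·q = -981191.
So MᵀM·[m, c]ᵀ = Mᵀq: [[8131, 58619]; [58619, 431275]]·[m, c]ᵀ = [-133665, -981191]ᵀ.
Eliminating c: 431275·(row 1) − 58619·(row 2) gives 70509864·m = 431275·(-133665) − 58619·(-981191) = -129937646, so m = -64968823/35254932.
Then c = ((-981191) − 58619·(-64968823/35254932))/431275 = -71377693/35254932.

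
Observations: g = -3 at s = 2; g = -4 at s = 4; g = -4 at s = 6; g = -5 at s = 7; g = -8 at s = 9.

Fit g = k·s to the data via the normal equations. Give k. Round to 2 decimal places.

With design matrix X, XᵀX = [[186]] and Xᵀg = [-153]ᵀ.
k = (-153)/186 = -0.822581.

k = -0.82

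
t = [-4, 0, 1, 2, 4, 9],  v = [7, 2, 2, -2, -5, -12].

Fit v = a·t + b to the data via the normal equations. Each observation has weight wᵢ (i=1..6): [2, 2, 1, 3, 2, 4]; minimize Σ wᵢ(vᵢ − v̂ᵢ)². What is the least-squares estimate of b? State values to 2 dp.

Normal-equation sums: Σwᵢ·t·t = 401, Σwᵢ·t = 43, Σwᵢ·1 = 14.
Moment sums: Σwᵢ·t·v = -538, Σwᵢ·v = -44.
So MᵀWM·[a, b]ᵀ = MᵀWv: [[401, 43]; [43, 14]]·[a, b]ᵀ = [-538, -44]ᵀ.
det = 401·14 − 43² = 3765.
a = ((-538)·14 − 43·(-44))/3765 = -376/251; b = (401·(-44) − 43·(-538))/3765 = 366/251.

b = 1.46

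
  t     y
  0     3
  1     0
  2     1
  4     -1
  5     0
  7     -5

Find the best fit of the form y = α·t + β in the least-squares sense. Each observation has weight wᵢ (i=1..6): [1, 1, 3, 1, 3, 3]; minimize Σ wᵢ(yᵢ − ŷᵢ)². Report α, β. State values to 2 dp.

The normal system AᵀWA·[α, β]ᵀ = AᵀWy is [[251, 47]; [47, 12]]·[α, β]ᵀ = [-103, -10]ᵀ.
Δ = 251·12 − 47² = 803.
α = ((-103)·12 − 47·(-10))/803 = -766/803; β = (251·(-10) − 47·(-103))/803 = 2331/803.

α = -0.95, β = 2.90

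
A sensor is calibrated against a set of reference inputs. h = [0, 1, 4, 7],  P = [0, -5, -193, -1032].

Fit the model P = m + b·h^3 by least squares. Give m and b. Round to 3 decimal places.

From the data, Σ1 = 4, Σh^3 = 408, Σh^3·h^3 = 121746.
Right-hand side: ΣP = -1230, Σh^3·P = -366333.
Normal equations: [[4, 408]; [408, 121746]]·[m, b]ᵀ = [-1230, -366333]ᵀ.
Determinant 4·121746 − 408² = 320520.
m = ((-1230)·121746 − 408·(-366333))/320520 = -23643/26710; b = (4·(-366333) − 408·(-1230))/320520 = -80291/26710.

m = -0.885, b = -3.006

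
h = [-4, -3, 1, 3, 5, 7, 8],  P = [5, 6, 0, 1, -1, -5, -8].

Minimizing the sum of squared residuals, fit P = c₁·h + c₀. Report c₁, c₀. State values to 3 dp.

Forming MᵀM = [[173, 17]; [17, 7]] and MᵀP = [-139, -2]ᵀ gives MᵀM·[c₁, c₀]ᵀ = MᵀP.
det = 173·7 − 17² = 922.
c₁ = ((-139)·7 − 17·(-2))/922 = -939/922; c₀ = (173·(-2) − 17·(-139))/922 = 2017/922.

c₁ = -1.018, c₀ = 2.188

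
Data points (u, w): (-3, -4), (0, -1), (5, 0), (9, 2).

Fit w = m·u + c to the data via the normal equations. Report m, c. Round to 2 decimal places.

The normal system AᵀA·[m, c]ᵀ = Aᵀw is [[115, 11]; [11, 4]]·[m, c]ᵀ = [30, -3]ᵀ.
det = 115·4 − 11² = 339.
m = (30·4 − 11·(-3))/339 = 51/113; c = (115·(-3) − 11·30)/339 = -225/113.

m = 0.45, c = -1.99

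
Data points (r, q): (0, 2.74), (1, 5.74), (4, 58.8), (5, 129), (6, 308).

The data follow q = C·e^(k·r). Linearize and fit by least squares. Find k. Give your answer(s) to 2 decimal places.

Linearized form: ln q = k·r + ln C. From the 5 transformed points,
XᵀX = [[78.0000, 16.0000]; [16.0000, 5]], rhs = [76.7237, 17.4195]ᵀ  (here Σr = 16.0000, Σ(r)² = 78.0000, Σln q = 17.4195, Σr·ln q = 76.7237).
Slope k = (n·Σr·ln q − Σr·Σln q)/(n·Σ(r)² − (Σr)²) = (5·76.7237 − 16.0000·17.4195)/134.0000 = 0.78289; ln C = (Σln q − k·Σr)/n = 0.97865.

k = 0.78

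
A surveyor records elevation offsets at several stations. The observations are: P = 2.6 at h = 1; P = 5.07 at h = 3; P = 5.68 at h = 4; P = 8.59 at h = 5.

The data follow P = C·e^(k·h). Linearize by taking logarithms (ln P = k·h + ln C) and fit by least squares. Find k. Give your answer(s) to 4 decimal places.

k = 0.2869

Let Y = ln P. Fitting Y = k·h + ln C by least squares:
Over the data: Σh = 13.0000, Σ(h)² = 51.0000, Σln P = 6.4664, Σh·ln P = 23.5263.
Normal system: [[51.0000, 13.0000]; [13.0000, 4]]·[k, ln C]ᵀ = [23.5263, 6.4664]ᵀ.
Solving (det = 35.0000): k = 0.28692, ln C = 0.68412.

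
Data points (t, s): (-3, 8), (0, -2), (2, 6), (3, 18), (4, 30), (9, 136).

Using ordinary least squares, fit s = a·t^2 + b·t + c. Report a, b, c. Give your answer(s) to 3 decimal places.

Setting ∂/∂a … = 0 gives: 6995·a + 801·b + 119·c = 11754;  801·a + 119·b + 15·c = 1386;  119·a + 15·b + 6·c = 196.
Inverting the 3×3 Gram matrix, [a, b, c]ᵀ = [71249/46585, 71979/46585, -71276/46585]ᵀ.

a = 1.529, b = 1.545, c = -1.530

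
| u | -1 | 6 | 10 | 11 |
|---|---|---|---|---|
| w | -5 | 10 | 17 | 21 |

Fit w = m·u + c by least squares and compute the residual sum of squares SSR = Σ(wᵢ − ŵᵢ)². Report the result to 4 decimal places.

SSR = 1.9382

Forming AᵀA = [[258, 26]; [26, 4]] and Aᵀw = [466, 43]ᵀ gives AᵀA·[m, c]ᵀ = Aᵀw.
Eliminating c: 4·(row 1) − 26·(row 2) gives 356·m = 4·466 − 26·43 = 746, so m = 373/178.
Then c = (43 − 26·(373/178))/4 = -511/178.
Residuals: -3/89, 53/178, -193/178, 73/89; SSR = 345/178.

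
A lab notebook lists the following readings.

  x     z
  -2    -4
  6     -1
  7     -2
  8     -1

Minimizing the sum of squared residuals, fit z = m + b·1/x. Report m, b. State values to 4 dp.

m = -1.9324, b = 4.1302

The normal system AᵀA·[m, b]ᵀ = Aᵀz is [[4, -11/168]; [-11/168, 8857/28224]]·[m, b]ᵀ = [-8, 239/168]ᵀ.
Determinant 4·(8857/28224) − (-11/168)² = 3923/3136.
m = ((-8)·(8857/28224) − (-11/168)·(239/168))/(3923/3136) = -68227/35307; b = (4·(239/168) − (-11/168)·(-8))/(3923/3136) = 48608/11769.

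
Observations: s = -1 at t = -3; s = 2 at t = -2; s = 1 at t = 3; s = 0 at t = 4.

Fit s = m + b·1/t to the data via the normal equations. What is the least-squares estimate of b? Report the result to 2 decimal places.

b = -0.40

From the data, Σ1 = 4, Σ1/t = -1/4, Σ1/t·1/t = 77/144.
And Σs = 2, Σ1/t·s = -1/3.
Eliminating b: (77/144)·(row 1) − (-1/4)·(row 2) gives (299/144)·m = (77/144)·2 − (-1/4)·(-1/3) = 71/72, so m = 142/299.
Then b = ((-1/3) − (-1/4)·(142/299))/(77/144) = -120/299.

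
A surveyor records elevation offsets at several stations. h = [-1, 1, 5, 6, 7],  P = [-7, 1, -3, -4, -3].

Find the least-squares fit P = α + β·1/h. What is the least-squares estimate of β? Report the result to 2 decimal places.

Forming XᵀX = [[5, 107/210]; [107/210, 92089/44100]] and XᵀP = [-16, 662/105]ᵀ gives XᵀX·[α, β]ᵀ = XᵀP.
Eliminating β: (92089/44100)·(row 1) − (107/210)·(row 2) gives (112249/11025)·α = (92089/44100)·(-16) − (107/210)·(662/105) = -134591/3675, so α = -403773/112249.
Then β = ((662/105) − (107/210)·(-403773/112249))/(92089/44100) = 437430/112249.

β = 3.90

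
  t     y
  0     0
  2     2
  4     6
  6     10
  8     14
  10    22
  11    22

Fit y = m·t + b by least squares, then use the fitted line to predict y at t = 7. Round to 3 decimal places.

From the data, Σt·t = 341, Σt = 41, Σ1 = 7.
And Σt·y = 662, Σy = 76.
Normal equations: [[341, 41]; [41, 7]]·[m, b]ᵀ = [662, 76]ᵀ.
Determinant 341·7 − 41² = 706.
m = (662·7 − 41·76)/706 = 759/353; b = (341·76 − 41·662)/706 = -613/353.
At t = 7: ŷ = (759/353)·(7) + (-613/353)·(1) = 4700/353.

ŷ = 13.314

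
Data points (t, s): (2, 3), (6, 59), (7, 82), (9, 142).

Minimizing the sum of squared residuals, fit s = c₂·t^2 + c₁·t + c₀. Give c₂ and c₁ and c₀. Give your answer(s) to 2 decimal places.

MᵀM·[c₂, c₁, c₀]ᵀ = Mᵀs reads: 10274·c₂ + 1296·c₁ + 170·c₀ = 17656;  1296·c₂ + 170·c₁ + 24·c₀ = 2212;  170·c₂ + 24·c₁ + 4·c₀ = 286.
Row-reducing yields c₂ = 3065/1549, c₁ = -2986/1549, c₀ = -1593/1549.

c₂ = 1.98, c₁ = -1.93, c₀ = -1.03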